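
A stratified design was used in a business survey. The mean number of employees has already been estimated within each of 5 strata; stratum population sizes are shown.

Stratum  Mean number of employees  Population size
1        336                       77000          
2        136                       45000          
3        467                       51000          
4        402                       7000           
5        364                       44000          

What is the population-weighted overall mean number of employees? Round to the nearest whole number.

333

Σ Nₕ·x̄ₕ = 336×77000 + 136×45000 + 467×51000 + 402×7000 + 364×44000
  = 25872000 + 6120000 + 23817000 + 2814000 + 16016000 = 74639000
Σ Nₕ = 77000 + 45000 + 51000 + 7000 + 44000 = 224000
Overall mean = 74639000 / 224000 = 333.20982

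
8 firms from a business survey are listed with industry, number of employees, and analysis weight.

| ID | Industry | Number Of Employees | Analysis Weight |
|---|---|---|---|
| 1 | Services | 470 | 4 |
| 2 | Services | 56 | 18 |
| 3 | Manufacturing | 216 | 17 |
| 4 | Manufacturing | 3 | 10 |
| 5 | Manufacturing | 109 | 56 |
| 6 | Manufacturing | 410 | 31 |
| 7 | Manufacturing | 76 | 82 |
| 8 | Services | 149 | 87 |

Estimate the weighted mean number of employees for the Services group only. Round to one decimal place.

Services rows: 1, 2, 8
Weighted sum = 470×4 + 56×18 + 149×87
  = 1880 + 1008 + 12963 = 15851
Sum of weights = 4 + 18 + 87 = 109
Weighted mean = 15851 / 109 = 145.42202

145.4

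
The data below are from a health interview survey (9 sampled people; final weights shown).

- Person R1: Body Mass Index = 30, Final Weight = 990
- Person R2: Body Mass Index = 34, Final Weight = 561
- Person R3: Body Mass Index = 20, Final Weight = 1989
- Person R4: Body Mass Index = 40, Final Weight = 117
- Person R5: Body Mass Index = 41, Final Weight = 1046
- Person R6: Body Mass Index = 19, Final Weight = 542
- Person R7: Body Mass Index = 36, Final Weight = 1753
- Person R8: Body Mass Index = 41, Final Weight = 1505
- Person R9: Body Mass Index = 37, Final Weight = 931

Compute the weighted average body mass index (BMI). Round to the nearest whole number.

32

Weighted sum = 30×990 + 34×561 + 20×1989 + 40×117 + 41×1046 + 19×542 + 36×1753 + 41×1505 + 37×931
  = 305678
Sum of weights = 990 + 561 + 1989 + 117 + 1046 + 542 + 1753 + 1505 + 931 = 9434
Weighted mean = 305678 / 9434 = 32.401738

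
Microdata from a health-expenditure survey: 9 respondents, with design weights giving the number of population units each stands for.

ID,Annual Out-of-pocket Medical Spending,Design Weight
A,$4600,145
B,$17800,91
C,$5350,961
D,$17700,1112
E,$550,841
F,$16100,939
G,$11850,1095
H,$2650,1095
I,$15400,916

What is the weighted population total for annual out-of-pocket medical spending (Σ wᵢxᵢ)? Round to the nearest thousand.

72675000

Weighted total = 4600×145 + 17800×91 + 5350×961 + 17700×1112 + 550×841 + 16100×939 + 11850×1095 + 2650×1095 + 15400×916
  = 667000 + 1619800 + 5141350 + 19682400 + 462550 + 15117900 + 12975750 + 2901750 + 14106400 = 72674900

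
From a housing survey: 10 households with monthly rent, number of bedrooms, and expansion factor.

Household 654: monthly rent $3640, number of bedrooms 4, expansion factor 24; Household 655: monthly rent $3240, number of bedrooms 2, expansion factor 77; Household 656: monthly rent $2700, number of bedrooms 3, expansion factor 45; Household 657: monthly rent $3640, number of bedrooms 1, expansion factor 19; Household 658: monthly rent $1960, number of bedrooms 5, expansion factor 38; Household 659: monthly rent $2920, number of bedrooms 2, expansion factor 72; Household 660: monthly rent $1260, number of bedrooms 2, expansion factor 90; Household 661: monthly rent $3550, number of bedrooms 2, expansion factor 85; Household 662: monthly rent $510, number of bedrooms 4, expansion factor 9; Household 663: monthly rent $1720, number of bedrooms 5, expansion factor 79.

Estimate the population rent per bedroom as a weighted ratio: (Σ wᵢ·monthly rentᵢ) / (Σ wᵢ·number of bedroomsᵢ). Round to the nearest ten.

900

Σ wᵢ·y = 3640×24 + 3240×77 + 2700×45 + 3640×19 + 1960×38 + 2920×72 + 1260×90 + 3550×85 + 510×9 + 1720×79
  = 1367840
Σ wᵢ·x = 4×24 + 2×77 + 3×45 + 1×19 + 5×38 + 2×72 + 2×90 + 2×85 + 4×9 + 5×79
  = 96 + 154 + 135 + 19 + 190 + 144 + 180 + 170 + 36 + 395 = 1519
Ratio = 1367840 / 1519 = 900.48716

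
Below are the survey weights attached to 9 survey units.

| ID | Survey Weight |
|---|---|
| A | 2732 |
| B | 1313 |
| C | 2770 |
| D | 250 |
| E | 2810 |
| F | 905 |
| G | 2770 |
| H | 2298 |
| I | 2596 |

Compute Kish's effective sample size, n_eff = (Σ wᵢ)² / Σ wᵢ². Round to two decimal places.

Σ wᵢ = 2732 + 1313 + 2770 + 250 + 2810 + 905 + 2770 + 2298 + 2596 = 18444
Σ wᵢ² = 7463824 + 1723969 + 7672900 + 62500 + 7896100 + 819025 + 7672900 + 5280804 + 6739216 = 45331238
n_eff = 18444² / 45331238 = 340181136 / 45331238 = 7.5043425

7.50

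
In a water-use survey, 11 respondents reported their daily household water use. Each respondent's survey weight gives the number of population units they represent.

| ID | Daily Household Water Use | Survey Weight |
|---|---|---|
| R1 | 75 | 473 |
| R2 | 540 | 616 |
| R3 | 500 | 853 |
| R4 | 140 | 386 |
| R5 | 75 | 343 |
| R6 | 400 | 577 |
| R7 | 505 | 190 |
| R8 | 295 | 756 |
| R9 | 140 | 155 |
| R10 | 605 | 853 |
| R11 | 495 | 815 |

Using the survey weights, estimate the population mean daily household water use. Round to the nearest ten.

390

Weighted sum = 75×473 + 540×616 + 500×853 + 140×386 + 75×343 + 400×577 + 505×190 + 295×756 + 140×155 + 605×853 + 495×815
  = 35475 + 332640 + 426500 + 54040 + 25725 + 230800 + 95950 + 223020 + 21700 + 516065 + 403425 = 2365340
Sum of weights = 473 + 616 + 853 + 386 + 343 + 577 + 190 + 756 + 155 + 853 + 815 = 6017
Weighted mean = 2365340 / 6017 = 393.10952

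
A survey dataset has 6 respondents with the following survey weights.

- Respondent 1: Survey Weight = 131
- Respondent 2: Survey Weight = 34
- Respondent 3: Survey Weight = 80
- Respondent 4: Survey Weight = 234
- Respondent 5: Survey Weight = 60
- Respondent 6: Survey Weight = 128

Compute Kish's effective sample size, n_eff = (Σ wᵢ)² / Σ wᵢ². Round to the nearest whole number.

4

Σ wᵢ = 667
Σ wᵢ² = 17161 + 1156 + 6400 + 54756 + 3600 + 16384 = 99457
n_eff = 667² / 99457 = 444889 / 99457 = 4.4731794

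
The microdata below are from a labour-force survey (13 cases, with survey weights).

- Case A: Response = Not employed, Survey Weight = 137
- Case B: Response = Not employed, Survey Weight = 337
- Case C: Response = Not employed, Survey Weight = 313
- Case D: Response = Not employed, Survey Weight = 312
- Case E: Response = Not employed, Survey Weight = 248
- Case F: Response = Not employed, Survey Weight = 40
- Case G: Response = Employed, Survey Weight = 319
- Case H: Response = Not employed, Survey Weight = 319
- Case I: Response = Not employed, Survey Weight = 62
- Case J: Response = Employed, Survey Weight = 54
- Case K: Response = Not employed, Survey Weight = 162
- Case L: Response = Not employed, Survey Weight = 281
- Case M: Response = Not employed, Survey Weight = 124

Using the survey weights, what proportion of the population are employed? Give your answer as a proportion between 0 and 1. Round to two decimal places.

0.14

Sum of weights for 'Employed' = 319 + 54 = 373
Total weight = 2708
Weighted proportion = 373 / 2708 = 0.13774003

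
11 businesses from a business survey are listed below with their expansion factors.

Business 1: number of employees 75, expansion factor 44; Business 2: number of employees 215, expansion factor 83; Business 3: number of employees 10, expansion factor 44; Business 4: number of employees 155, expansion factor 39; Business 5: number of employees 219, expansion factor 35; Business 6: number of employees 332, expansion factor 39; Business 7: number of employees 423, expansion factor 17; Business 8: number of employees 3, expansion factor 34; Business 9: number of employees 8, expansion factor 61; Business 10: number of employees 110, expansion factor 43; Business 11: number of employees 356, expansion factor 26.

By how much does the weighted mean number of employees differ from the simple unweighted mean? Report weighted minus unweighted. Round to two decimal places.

-22.71

Unweighted sum = 75 + 215 + 10 + 155 + 219 + 332 + 423 + 3 + 8 + 110 + 356 = 1906
Unweighted mean = 1906 / 11 = 173.27273
Weighted sum = 75×44 + 215×83 + 10×44 + 155×39 + 219×35 + 332×39 + 423×17 + 3×34 + 8×61 + 110×43 + 356×26
  = 70010
Sum of weights = 465
Weighted mean = 70010 / 465 = 150.55914
Difference (weighted minus unweighted) = -22.713587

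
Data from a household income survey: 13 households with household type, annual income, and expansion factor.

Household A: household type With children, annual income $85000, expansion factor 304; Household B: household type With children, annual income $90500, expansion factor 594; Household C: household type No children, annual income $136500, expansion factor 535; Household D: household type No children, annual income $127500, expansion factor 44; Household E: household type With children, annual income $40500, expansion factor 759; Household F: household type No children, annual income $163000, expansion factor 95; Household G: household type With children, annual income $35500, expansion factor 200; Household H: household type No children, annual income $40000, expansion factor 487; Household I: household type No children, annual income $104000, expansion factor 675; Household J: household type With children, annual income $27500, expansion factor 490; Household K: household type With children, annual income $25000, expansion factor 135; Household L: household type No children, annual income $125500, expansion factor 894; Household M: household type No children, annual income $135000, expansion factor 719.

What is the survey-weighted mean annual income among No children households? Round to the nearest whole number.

No children rows: C, D, F, H, I, L, M
Weighted sum = 136500×535 + 127500×44 + 163000×95 + 40000×487 + 104000×675 + 125500×894 + 135000×719
  = 393064500
Sum of weights = 535 + 44 + 95 + 487 + 675 + 894 + 719 = 3449
Weighted mean = 393064500 / 3449 = 113964.77

113965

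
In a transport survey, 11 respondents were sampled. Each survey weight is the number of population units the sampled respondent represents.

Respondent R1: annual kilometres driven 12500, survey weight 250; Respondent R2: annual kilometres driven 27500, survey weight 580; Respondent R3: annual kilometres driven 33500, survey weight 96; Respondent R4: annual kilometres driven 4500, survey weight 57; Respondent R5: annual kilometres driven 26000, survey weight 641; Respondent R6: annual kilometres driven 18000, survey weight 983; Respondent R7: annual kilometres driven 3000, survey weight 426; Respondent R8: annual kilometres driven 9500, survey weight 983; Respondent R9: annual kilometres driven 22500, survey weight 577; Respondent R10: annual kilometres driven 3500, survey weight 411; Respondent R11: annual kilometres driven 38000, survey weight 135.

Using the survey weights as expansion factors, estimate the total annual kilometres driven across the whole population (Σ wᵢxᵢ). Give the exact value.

87075000

Weighted total = 12500×250 + 27500×580 + 33500×96 + 4500×57 + 26000×641 + 18000×983 + 3000×426 + 9500×983 + 22500×577 + 3500×411 + 38000×135
  = 3125000 + 15950000 + 3216000 + 256500 + 16666000 + 17694000 + 1278000 + 9338500 + 12982500 + 1438500 + 5130000 = 87075000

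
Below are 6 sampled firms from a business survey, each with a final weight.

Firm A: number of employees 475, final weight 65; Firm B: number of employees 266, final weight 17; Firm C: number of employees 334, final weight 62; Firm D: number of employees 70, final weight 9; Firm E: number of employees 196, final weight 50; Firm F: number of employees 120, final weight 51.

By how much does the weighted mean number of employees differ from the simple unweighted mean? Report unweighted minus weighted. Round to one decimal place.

-42.5

Unweighted sum = 475 + 266 + 334 + 70 + 196 + 120 = 1461
Unweighted mean = 1461 / 6 = 243.5
Weighted sum = 475×65 + 266×17 + 334×62 + 70×9 + 196×50 + 120×51
  = 30875 + 4522 + 20708 + 630 + 9800 + 6120 = 72655
Sum of weights = 254
Weighted mean = 72655 / 254 = 286.04331
Difference (unweighted minus weighted) = -42.543307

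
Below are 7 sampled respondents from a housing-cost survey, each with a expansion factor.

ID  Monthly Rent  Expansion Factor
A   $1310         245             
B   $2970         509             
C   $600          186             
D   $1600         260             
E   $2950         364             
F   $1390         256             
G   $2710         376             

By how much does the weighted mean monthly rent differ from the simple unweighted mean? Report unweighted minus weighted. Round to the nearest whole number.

Unweighted sum = 1310 + 2970 + 600 + 1600 + 2950 + 1390 + 2710 = 13530
Unweighted mean = 13530 / 7 = 1932.8571
Weighted sum = 4808880
Sum of weights = 245 + 509 + 186 + 260 + 364 + 256 + 376 = 2196
Weighted mean = 4808880 / 2196 = 2189.8361
Difference (unweighted minus weighted) = -256.97892

-257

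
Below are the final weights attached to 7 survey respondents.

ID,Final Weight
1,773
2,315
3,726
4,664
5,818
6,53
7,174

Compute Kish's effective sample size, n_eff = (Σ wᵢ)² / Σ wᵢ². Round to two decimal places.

Σ wᵢ = 3523
Σ wᵢ² = 597529 + 99225 + 527076 + 440896 + 669124 + 2809 + 30276 = 2366935
n_eff = 3523² / 2366935 = 12411529 / 2366935 = 5.2437135

5.24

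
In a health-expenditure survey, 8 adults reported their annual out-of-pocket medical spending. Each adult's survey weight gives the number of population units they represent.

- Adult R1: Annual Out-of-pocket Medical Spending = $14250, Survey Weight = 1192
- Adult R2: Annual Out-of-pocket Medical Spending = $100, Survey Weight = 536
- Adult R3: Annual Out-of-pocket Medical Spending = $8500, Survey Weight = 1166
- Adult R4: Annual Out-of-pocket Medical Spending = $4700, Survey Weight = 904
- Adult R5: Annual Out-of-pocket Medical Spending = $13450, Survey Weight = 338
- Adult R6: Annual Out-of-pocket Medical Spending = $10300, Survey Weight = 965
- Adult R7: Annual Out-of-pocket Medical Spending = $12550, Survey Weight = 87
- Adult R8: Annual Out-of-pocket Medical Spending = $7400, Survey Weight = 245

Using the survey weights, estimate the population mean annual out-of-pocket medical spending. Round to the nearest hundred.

Weighted sum = 48589850
Sum of weights = 5433
Weighted mean = 48589850 / 5433 = 8943.4659

8900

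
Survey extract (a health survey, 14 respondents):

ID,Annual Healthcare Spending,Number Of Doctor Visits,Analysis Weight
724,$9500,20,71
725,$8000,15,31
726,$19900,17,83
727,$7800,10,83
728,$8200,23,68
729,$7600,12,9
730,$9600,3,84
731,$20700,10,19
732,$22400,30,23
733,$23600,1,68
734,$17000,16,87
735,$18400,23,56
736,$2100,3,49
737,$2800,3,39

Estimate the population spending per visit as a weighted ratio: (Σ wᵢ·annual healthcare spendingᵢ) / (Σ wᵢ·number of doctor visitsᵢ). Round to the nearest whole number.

995

Σ wᵢ·y = 9888800
Σ wᵢ·x = 9942
Ratio = 9888800 / 9942 = 994.64896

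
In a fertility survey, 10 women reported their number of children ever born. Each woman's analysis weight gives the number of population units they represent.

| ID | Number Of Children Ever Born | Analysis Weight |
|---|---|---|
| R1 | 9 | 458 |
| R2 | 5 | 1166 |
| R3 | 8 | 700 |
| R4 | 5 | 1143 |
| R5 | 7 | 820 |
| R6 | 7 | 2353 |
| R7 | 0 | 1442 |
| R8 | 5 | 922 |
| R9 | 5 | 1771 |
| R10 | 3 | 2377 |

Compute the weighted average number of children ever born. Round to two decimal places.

4.87

Weighted sum = 9×458 + 5×1166 + 8×700 + 5×1143 + 7×820 + 7×2353 + 0×1442 + 5×922 + 5×1771 + 3×2377
  = 4122 + 5830 + 5600 + 5715 + 5740 + 16471 + 0 + 4610 + 8855 + 7131 = 64074
Sum of weights = 458 + 1166 + 700 + 1143 + 820 + 2353 + 1442 + 922 + 1771 + 2377 = 13152
Weighted mean = 64074 / 13152 = 4.8718066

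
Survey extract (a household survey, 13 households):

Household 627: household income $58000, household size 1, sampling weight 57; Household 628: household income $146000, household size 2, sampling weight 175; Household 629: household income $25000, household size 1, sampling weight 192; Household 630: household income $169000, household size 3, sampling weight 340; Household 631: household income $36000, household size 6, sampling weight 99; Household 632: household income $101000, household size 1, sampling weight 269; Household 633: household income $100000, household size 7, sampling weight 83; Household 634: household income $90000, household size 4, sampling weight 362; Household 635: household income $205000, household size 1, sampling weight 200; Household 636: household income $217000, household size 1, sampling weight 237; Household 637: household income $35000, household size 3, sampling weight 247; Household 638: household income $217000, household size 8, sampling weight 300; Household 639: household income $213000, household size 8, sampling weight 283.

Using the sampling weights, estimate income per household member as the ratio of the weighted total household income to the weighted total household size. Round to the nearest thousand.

Σ wᵢ·y = 389182000
Σ wᵢ·x = 10353
Ratio = 389182000 / 10353 = 37591.23

38000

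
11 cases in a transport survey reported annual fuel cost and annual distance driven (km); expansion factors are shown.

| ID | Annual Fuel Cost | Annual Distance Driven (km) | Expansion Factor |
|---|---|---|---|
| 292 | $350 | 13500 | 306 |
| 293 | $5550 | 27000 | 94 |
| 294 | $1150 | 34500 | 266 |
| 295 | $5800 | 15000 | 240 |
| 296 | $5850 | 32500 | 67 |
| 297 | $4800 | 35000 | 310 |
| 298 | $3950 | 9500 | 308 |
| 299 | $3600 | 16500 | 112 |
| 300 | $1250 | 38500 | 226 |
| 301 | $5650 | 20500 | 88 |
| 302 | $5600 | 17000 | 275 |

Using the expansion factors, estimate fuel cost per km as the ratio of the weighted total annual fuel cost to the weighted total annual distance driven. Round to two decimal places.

Σ wᵢ·y = 350×306 + 5550×94 + 1150×266 + 5800×240 + 5850×67 + 4800×310 + 3950×308 + 3600×112 + 1250×226 + 5650×88 + 5600×275
  = 107100 + 521700 + 305900 + 1392000 + 391950 + 1488000 + 1216600 + 403200 + 282500 + 497200 + 1540000 = 8146150
Σ wᵢ·x = 13500×306 + 27000×94 + 34500×266 + 15000×240 + 32500×67 + 35000×310 + 9500×308 + 16500×112 + 38500×226 + 20500×88 + 17000×275
  = 4131000 + 2538000 + 9177000 + 3600000 + 2177500 + 10850000 + 2926000 + 1848000 + 8701000 + 1804000 + 4675000 = 52427500
Ratio = 8146150 / 52427500 = 0.15537933

0.16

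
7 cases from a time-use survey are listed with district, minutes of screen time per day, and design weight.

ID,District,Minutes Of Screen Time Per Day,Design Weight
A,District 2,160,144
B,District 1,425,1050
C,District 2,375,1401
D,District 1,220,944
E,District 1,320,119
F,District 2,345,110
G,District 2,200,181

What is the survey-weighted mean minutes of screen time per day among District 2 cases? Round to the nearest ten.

District 2 rows: A, C, F, G
Weighted sum = 160×144 + 375×1401 + 345×110 + 200×181
  = 622565
Sum of weights = 144 + 1401 + 110 + 181 = 1836
Weighted mean = 622565 / 1836 = 339.08769

340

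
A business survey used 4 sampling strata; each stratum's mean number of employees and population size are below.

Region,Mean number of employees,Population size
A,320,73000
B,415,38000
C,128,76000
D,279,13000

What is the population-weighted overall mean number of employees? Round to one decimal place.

262.4

Σ Nₕ·x̄ₕ = 320×73000 + 415×38000 + 128×76000 + 279×13000
  = 52485000
Σ Nₕ = 73000 + 38000 + 76000 + 13000 = 200000
Overall mean = 52485000 / 200000 = 262.425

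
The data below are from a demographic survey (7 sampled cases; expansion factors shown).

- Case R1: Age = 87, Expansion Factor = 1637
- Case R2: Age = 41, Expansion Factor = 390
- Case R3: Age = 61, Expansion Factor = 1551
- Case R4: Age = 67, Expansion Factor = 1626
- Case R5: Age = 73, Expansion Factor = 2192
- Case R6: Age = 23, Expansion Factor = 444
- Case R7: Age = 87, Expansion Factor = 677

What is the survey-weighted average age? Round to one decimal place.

Weighted sum = 87×1637 + 41×390 + 61×1551 + 67×1626 + 73×2192 + 23×444 + 87×677
  = 142419 + 15990 + 94611 + 108942 + 160016 + 10212 + 58899 = 591089
Sum of weights = 1637 + 390 + 1551 + 1626 + 2192 + 444 + 677 = 8517
Weighted mean = 591089 / 8517 = 69.40108

69.4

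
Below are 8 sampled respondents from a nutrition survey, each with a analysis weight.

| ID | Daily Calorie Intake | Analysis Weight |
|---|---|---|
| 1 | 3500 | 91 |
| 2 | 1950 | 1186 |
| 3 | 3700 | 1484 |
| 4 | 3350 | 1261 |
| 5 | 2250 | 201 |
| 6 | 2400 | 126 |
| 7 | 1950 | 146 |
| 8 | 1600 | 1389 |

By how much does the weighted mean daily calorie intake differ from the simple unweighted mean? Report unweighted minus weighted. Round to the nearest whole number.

Unweighted sum = 3500 + 1950 + 3700 + 3350 + 2250 + 2400 + 1950 + 1600 = 20700
Unweighted mean = 20700 / 8 = 2587.5
Weighted sum = 15608100
Sum of weights = 91 + 1186 + 1484 + 1261 + 201 + 126 + 146 + 1389 = 5884
Weighted mean = 15608100 / 5884 = 2652.6343
Difference (unweighted minus weighted) = -65.134262

-65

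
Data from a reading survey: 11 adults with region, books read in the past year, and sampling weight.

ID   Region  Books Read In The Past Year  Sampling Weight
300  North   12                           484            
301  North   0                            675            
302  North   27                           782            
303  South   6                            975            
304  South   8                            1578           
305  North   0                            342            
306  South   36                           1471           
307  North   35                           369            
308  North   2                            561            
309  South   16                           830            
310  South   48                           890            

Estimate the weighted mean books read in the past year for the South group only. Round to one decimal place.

South rows: 303, 304, 306, 309, 310
Weighted sum = 6×975 + 8×1578 + 36×1471 + 16×830 + 48×890
  = 5850 + 12624 + 52956 + 13280 + 42720 = 127430
Sum of weights = 5744
Weighted mean = 127430 / 5744 = 22.184889

22.2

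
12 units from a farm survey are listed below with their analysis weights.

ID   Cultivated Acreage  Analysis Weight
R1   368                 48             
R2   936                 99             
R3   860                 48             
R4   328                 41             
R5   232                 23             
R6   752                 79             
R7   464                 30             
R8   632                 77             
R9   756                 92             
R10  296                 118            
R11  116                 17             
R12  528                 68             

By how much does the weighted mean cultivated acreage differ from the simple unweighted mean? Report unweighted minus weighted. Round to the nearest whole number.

-65

Unweighted sum = 368 + 936 + 860 + 328 + 232 + 752 + 464 + 632 + 756 + 296 + 116 + 528 = 6268
Unweighted mean = 6268 / 12 = 522.33333
Weighted sum = 368×48 + 936×99 + 860×48 + 328×41 + 232×23 + 752×79 + 464×30 + 632×77 + 756×92 + 296×118 + 116×17 + 528×68
  = 434740
Sum of weights = 740
Weighted mean = 434740 / 740 = 587.48649
Difference (unweighted minus weighted) = -65.153153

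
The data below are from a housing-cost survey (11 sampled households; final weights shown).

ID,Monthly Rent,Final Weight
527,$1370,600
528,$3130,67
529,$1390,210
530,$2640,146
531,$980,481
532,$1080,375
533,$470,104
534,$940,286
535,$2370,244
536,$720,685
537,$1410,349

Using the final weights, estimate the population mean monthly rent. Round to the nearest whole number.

1259

Weighted sum = 1370×600 + 3130×67 + 1390×210 + 2640×146 + 980×481 + 1080×375 + 470×104 + 940×286 + 2370×244 + 720×685 + 1410×349
  = 822000 + 209710 + 291900 + 385440 + 471380 + 405000 + 48880 + 268840 + 578280 + 493200 + 492090 = 4466720
Sum of weights = 600 + 67 + 210 + 146 + 481 + 375 + 104 + 286 + 244 + 685 + 349 = 3547
Weighted mean = 4466720 / 3547 = 1259.2952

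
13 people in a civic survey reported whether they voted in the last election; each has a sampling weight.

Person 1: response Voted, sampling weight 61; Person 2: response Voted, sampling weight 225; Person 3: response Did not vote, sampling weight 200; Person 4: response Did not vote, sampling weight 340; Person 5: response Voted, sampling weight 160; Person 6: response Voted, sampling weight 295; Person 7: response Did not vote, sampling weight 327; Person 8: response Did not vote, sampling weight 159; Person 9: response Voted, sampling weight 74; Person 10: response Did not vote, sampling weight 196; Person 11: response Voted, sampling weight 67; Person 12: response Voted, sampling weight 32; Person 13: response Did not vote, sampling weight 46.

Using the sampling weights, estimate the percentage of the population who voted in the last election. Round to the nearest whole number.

42

Sum of weights for 'Voted' = 61 + 225 + 160 + 295 + 74 + 67 + 32 = 914
Total weight = 2182
Weighted proportion = 914 / 2182 = 0.41888176 → 41.888176%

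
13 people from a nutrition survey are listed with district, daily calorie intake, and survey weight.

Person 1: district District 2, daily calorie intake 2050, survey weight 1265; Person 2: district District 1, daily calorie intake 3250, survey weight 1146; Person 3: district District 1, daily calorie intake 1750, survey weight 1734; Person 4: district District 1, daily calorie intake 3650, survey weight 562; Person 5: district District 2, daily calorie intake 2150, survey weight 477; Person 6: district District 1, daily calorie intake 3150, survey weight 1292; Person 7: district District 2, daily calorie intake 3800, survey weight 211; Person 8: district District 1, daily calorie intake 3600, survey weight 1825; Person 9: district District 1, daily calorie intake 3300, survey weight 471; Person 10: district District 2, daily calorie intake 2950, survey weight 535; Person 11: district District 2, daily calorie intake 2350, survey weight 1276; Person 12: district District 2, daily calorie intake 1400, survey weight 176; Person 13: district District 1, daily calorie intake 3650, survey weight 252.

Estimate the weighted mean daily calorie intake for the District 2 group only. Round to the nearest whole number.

District 2 rows: 1, 5, 7, 10, 11, 12
Weighted sum = 2050×1265 + 2150×477 + 3800×211 + 2950×535 + 2350×1276 + 1400×176
  = 2593250 + 1025550 + 801800 + 1578250 + 2998600 + 246400 = 9243850
Sum of weights = 3940
Weighted mean = 9243850 / 3940 = 2346.1548

2346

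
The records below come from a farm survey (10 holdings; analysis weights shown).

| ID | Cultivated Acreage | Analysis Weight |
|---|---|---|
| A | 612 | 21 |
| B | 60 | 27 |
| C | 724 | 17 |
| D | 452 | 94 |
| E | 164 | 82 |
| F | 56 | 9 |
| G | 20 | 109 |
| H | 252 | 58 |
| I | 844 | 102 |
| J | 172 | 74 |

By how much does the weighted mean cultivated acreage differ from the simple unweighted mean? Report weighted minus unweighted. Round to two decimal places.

-0.30

Unweighted sum = 612 + 60 + 724 + 452 + 164 + 56 + 20 + 252 + 844 + 172 = 3356
Unweighted mean = 3356 / 10 = 335.6
Weighted sum = 612×21 + 60×27 + 724×17 + 452×94 + 164×82 + 56×9 + 20×109 + 252×58 + 844×102 + 172×74
  = 198832
Sum of weights = 21 + 27 + 17 + 94 + 82 + 9 + 109 + 58 + 102 + 74 = 593
Weighted mean = 198832 / 593 = 335.29848
Difference (weighted minus unweighted) = -0.30151771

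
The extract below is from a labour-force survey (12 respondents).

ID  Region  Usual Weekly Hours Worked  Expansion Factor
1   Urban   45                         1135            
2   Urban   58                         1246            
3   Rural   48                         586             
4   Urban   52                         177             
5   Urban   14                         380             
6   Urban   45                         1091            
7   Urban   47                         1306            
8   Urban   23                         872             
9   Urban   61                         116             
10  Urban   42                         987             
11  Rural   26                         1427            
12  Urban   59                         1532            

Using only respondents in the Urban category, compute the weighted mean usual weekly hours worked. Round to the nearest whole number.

46

Urban rows: 1, 2, 4, 5, 6, 7, 8, 9, 10, 12
Weighted sum = 45×1135 + 58×1246 + 52×177 + 14×380 + 45×1091 + 47×1306 + 23×872 + 61×116 + 42×987 + 59×1532
  = 51075 + 72268 + 9204 + 5320 + 49095 + 61382 + 20056 + 7076 + 41454 + 90388 = 407318
Sum of weights = 1135 + 1246 + 177 + 380 + 1091 + 1306 + 872 + 116 + 987 + 1532 = 8842
Weighted mean = 407318 / 8842 = 46.066275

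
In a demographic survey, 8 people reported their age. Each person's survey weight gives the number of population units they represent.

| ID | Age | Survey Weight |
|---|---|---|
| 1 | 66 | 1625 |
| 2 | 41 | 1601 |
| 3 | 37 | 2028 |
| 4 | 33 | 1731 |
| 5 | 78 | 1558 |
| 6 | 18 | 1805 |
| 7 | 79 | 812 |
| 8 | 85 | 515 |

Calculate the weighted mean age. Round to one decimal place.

48.6

Weighted sum = 66×1625 + 41×1601 + 37×2028 + 33×1731 + 78×1558 + 18×1805 + 79×812 + 85×515
  = 107250 + 65641 + 75036 + 57123 + 121524 + 32490 + 64148 + 43775 = 566987
Sum of weights = 1625 + 1601 + 2028 + 1731 + 1558 + 1805 + 812 + 515 = 11675
Weighted mean = 566987 / 11675 = 48.564197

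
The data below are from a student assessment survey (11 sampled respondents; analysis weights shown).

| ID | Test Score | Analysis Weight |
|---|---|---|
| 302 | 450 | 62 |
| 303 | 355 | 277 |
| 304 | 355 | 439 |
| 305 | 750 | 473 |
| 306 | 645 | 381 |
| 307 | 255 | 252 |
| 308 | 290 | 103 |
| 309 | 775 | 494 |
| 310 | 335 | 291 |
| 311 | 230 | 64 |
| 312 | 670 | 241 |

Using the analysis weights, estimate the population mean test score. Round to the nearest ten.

Weighted sum = 450×62 + 355×277 + 355×439 + 750×473 + 645×381 + 255×252 + 290×103 + 775×494 + 335×291 + 230×64 + 670×241
  = 27900 + 98335 + 155845 + 354750 + 245745 + 64260 + 29870 + 382850 + 97485 + 14720 + 161470 = 1633230
Sum of weights = 62 + 277 + 439 + 473 + 381 + 252 + 103 + 494 + 291 + 64 + 241 = 3077
Weighted mean = 1633230 / 3077 = 530.78648

530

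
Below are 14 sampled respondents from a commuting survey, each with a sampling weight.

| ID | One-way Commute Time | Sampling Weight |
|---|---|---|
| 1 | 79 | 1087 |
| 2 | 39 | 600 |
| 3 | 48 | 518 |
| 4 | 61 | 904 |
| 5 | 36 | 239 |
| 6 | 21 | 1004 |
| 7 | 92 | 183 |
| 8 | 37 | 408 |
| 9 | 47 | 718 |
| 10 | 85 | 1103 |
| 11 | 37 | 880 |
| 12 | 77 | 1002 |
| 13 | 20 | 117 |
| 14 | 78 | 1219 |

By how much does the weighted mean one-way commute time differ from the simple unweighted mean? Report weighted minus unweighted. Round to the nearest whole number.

5

Unweighted sum = 757
Unweighted mean = 757 / 14 = 54.071429
Weighted sum = 585538
Sum of weights = 9982
Weighted mean = 585538 / 9982 = 58.659387
Difference (weighted minus unweighted) = 4.5879583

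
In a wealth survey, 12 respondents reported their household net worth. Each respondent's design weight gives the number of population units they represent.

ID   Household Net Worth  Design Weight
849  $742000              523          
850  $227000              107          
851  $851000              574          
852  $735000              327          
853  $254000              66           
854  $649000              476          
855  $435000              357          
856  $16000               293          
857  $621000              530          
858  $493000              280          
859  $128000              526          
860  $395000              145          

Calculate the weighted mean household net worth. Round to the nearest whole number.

527740

Weighted sum = 742000×523 + 227000×107 + 851000×574 + 735000×327 + 254000×66 + 649000×476 + 435000×357 + 16000×293 + 621000×530 + 493000×280 + 128000×526 + 395000×145
  = 2218618000
Sum of weights = 523 + 107 + 574 + 327 + 66 + 476 + 357 + 293 + 530 + 280 + 526 + 145 = 4204
Weighted mean = 2218618000 / 4204 = 527739.77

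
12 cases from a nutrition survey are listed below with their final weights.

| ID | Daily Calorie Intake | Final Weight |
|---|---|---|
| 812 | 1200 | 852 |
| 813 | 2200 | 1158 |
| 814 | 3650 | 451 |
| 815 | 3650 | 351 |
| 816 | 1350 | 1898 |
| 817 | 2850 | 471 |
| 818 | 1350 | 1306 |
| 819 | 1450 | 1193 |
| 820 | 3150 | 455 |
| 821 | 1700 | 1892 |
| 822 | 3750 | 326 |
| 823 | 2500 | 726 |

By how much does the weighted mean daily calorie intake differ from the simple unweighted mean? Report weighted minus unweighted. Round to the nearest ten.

-450

Unweighted sum = 28800
Unweighted mean = 28800 / 12 = 2400
Weighted sum = 1200×852 + 2200×1158 + 3650×451 + 3650×351 + 1350×1898 + 2850×471 + 1350×1306 + 1450×1193 + 3150×455 + 1700×1892 + 3750×326 + 2500×726
  = 1022400 + 2547600 + 1646150 + 1281150 + 2562300 + 1342350 + 1763100 + 1729850 + 1433250 + 3216400 + 1222500 + 1815000 = 21582050
Sum of weights = 852 + 1158 + 451 + 351 + 1898 + 471 + 1306 + 1193 + 455 + 1892 + 326 + 726 = 11079
Weighted mean = 21582050 / 11079 = 1948.0143
Difference (weighted minus unweighted) = -451.98574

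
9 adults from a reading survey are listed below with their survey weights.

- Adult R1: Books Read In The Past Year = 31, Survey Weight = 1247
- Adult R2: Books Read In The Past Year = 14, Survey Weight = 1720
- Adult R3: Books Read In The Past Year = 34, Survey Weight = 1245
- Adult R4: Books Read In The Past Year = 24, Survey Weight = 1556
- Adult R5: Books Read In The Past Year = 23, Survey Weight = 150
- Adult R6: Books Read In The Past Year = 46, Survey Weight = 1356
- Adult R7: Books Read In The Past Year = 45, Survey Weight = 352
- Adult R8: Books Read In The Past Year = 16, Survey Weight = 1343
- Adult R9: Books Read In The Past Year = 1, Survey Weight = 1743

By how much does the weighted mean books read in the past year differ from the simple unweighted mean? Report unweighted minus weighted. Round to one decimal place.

Unweighted sum = 31 + 14 + 34 + 24 + 23 + 46 + 45 + 16 + 1 = 234
Unweighted mean = 234 / 9 = 26
Weighted sum = 31×1247 + 14×1720 + 34×1245 + 24×1556 + 23×150 + 46×1356 + 45×352 + 16×1343 + 1×1743
  = 247308
Sum of weights = 1247 + 1720 + 1245 + 1556 + 150 + 1356 + 352 + 1343 + 1743 = 10712
Weighted mean = 247308 / 10712 = 23.087005
Difference (unweighted minus weighted) = 2.9129948

2.9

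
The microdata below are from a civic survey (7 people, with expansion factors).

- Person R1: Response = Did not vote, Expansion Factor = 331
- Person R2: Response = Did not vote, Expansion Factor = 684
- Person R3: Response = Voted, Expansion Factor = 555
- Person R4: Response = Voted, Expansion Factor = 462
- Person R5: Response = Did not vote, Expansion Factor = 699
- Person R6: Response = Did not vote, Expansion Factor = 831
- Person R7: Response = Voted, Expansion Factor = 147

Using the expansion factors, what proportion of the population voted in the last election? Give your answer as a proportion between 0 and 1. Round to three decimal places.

Sum of weights for 'Voted' = 555 + 462 + 147 = 1164
Total weight = 331 + 684 + 555 + 462 + 699 + 831 + 147 = 3709
Weighted proportion = 1164 / 3709 = 0.31383122

0.314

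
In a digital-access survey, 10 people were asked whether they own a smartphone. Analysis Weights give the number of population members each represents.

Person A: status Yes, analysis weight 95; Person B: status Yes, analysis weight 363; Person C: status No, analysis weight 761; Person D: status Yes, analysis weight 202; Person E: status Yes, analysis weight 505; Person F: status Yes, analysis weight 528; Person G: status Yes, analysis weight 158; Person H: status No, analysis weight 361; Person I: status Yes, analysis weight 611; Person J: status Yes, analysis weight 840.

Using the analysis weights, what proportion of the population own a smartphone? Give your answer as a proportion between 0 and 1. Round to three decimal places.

Sum of weights for 'Yes' = 95 + 363 + 202 + 505 + 528 + 158 + 611 + 840 = 3302
Total weight = 95 + 363 + 761 + 202 + 505 + 528 + 158 + 361 + 611 + 840 = 4424
Weighted proportion = 3302 / 4424 = 0.74638336

0.746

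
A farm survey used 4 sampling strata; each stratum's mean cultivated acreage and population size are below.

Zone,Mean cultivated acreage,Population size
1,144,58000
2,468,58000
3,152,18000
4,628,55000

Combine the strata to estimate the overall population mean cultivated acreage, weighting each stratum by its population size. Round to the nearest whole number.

Σ Nₕ·x̄ₕ = 144×58000 + 468×58000 + 152×18000 + 628×55000
  = 8352000 + 27144000 + 2736000 + 34540000 = 72772000
Σ Nₕ = 189000
Overall mean = 72772000 / 189000 = 385.03704

385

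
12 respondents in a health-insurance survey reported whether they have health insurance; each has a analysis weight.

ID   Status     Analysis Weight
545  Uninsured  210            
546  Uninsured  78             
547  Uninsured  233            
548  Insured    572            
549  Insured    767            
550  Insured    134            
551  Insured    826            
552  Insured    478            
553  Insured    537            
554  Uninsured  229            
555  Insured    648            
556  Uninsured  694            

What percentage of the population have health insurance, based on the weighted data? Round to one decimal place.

73.3

Sum of weights for 'Insured' = 572 + 767 + 134 + 826 + 478 + 537 + 648 = 3962
Total weight = 210 + 78 + 233 + 572 + 767 + 134 + 826 + 478 + 537 + 229 + 648 + 694 = 5406
Weighted proportion = 3962 / 5406 = 0.73288938 → 73.288938%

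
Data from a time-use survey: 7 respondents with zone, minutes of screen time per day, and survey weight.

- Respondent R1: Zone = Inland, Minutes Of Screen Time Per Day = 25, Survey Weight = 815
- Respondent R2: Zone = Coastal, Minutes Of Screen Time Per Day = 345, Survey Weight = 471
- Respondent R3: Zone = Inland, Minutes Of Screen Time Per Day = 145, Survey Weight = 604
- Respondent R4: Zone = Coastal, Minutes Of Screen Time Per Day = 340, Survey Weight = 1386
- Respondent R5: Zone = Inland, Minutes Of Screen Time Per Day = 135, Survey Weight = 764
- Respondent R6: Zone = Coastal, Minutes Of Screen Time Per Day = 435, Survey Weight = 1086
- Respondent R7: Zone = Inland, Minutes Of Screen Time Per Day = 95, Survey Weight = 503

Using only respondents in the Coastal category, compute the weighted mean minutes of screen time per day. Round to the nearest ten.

Coastal rows: R2, R4, R6
Weighted sum = 345×471 + 340×1386 + 435×1086
  = 162495 + 471240 + 472410 = 1106145
Sum of weights = 471 + 1386 + 1086 = 2943
Weighted mean = 1106145 / 2943 = 375.85627

380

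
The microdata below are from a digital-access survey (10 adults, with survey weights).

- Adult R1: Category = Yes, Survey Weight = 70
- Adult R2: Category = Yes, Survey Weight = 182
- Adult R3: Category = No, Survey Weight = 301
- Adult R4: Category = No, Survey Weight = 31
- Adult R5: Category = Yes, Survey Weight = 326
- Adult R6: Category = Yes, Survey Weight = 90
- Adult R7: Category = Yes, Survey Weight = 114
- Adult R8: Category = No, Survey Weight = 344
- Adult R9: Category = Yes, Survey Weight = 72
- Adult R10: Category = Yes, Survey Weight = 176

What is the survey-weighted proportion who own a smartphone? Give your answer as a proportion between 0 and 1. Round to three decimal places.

Sum of weights for 'Yes' = 70 + 182 + 326 + 90 + 114 + 72 + 176 = 1030
Total weight = 70 + 182 + 301 + 31 + 326 + 90 + 114 + 344 + 72 + 176 = 1706
Weighted proportion = 1030 / 1706 = 0.60375147

0.604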